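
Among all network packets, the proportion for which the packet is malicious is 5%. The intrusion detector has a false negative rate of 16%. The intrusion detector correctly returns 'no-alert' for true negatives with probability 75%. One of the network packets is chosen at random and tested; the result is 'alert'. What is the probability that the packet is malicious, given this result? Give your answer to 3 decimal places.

P(H | E) ≈ 0.150

Let H be the event that the packet is malicious. P(H) = 0.05, so P(¬H) = 0.95. With E the 'alert' result, P(E|H) = 0.84 and P(E|¬H) = 0.25.
P(E) = 0.84·0.05 + 0.25·0.95 = 0.042000 + 0.23750 = 0.27950.
By Bayes' theorem, P(H|E) = 0.042000 / 0.27950 = 0.150.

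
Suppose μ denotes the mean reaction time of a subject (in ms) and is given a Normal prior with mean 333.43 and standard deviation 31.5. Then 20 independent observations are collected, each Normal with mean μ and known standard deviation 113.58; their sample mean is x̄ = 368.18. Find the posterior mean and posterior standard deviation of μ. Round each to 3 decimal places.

With known σ, the Normal prior is conjugate. Weight on the data is w = (n/σ²)/(n/σ² + 1/τ₀²) = 0.00155034/(0.00155034+0.00100781) = 0.60604.
Posterior mean = w·x̄ + (1−w)·μ₀ = 0.60604·368.18 + 0.39396·333.43 = 354.490. Posterior variance = 1/(0.00155034+0.00100781) = 390.908, so SD = 19.771.

Posterior mean ≈ 354.490; posterior SD ≈ 19.771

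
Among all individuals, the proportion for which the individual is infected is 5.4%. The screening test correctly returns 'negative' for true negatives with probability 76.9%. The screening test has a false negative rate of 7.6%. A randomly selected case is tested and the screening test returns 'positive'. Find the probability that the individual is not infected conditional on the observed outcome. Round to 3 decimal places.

Let H be the event that the individual is infected. P(H) = 0.054, so P(¬H) = 0.946. With E the 'positive' result, P(E|H) = 0.924 and P(E|¬H) = 0.231.
P(E) = 0.924·0.054 + 0.231·0.946 = 0.049896 + 0.21853 = 0.26842.
By Bayes' theorem, P(H|E) = 0.049896 / 0.26842 = 0.186. Hence P(¬H|E) = 1 − 0.186 = 0.814.

P(¬H | E) ≈ 0.814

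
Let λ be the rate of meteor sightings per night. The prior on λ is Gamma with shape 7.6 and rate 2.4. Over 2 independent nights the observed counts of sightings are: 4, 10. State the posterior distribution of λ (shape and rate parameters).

The Poisson likelihood adds the total count to the shape and the number of exposure periods to the rate. Here ∑xᵢ = 14 and n = 2, so shape 7.6→21.6 and rate 2.4→4.4.

Posterior: Gamma(shape=21.6, rate=4.4)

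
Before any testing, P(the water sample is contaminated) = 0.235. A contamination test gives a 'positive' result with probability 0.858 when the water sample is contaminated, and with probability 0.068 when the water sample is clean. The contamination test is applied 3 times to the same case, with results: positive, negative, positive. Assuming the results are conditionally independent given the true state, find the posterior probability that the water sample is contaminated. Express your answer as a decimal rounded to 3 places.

Posterior P(H) ≈ 0.882

With H the event that the water sample is contaminated, the joint likelihood of the observed sequence is P(data|H) = 0.858·0.142·0.858 = 0.10454 and P(data|¬H) = 0.068·0.932·0.068 = 0.0043096.
Bayes: P(H|data) = 0.235·0.10454 / (0.235·0.10454 + 0.765·0.0043096) = 0.024566/0.027863 = 0.8817.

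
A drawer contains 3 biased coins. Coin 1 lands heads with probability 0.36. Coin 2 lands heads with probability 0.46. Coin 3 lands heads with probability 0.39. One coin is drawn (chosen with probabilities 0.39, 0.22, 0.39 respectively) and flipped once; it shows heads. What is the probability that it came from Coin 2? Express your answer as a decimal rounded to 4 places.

Tabulate prior·likelihood by source: [1] prior 0.39, lik 0.36, product 0.1404; [2] prior 0.22, lik 0.46, product 0.1012; [3] prior 0.39, lik 0.39, product 0.1521.
Normalizing constant = 0.39370; the posterior for Coin 2 is its product over the sum, 0.1012/0.39370 = 0.2570.

Posterior probability ≈ 0.2570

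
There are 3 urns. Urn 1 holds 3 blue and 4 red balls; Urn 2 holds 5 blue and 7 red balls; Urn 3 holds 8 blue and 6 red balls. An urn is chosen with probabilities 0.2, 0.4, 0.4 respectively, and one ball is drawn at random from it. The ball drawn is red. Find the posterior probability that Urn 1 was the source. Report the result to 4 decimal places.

P(red|Urn 1) = 0.5714; P(red|Urn 2) = 0.5833; P(red|Urn 3) = 0.4286.
Prior × likelihood for each source: 0.2·0.5714=0.1143, 0.4·0.5833=0.2333, 0.4·0.4286=0.1714. Summing gives P(red) = 0.51905.
P(Urn 1 | red) = 0.1143 / 0.51905 = 0.2202.

Posterior probability ≈ 0.2202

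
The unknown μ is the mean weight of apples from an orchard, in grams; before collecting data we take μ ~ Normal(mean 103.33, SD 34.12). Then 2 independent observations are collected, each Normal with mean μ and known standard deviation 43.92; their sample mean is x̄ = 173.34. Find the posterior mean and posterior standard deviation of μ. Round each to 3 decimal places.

Posterior mean ≈ 141.619; posterior SD ≈ 22.967

Prior precision 1/τ₀² = 1/34.12² = 0.00085898; data precision n/σ² = 2/43.92² = 0.00103682.
Posterior precision = 0.00085898 + 0.00103682 = 0.00189580, giving posterior SD = 1/√0.00189580 = 22.967.
Posterior mean = (0.00085898·103.33 + 0.00103682·173.34) / 0.00189580 = 141.619.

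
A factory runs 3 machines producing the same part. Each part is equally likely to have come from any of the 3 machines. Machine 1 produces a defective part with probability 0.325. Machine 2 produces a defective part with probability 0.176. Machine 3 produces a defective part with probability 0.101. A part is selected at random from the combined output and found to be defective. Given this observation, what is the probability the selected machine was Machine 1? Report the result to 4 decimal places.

Posterior probability ≈ 0.5399

P(defective|M1) = 0.325; P(defective|M2) = 0.176; P(defective|M3) = 0.101.
Prior × likelihood for each source: 0.333333·0.325=0.1083, 0.333333·0.176=0.05867, 0.333333·0.101=0.03367. Summing gives P(defective) = 0.20067.
P(Machine 1 | defective) = 0.1083 / 0.20067 = 0.5399.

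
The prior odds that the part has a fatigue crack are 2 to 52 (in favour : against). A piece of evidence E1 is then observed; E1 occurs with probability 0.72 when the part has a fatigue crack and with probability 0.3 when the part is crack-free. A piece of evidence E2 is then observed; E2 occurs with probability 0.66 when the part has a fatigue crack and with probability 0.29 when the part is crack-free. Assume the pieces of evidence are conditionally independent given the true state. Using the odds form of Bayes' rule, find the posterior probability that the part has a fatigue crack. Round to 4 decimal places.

Prior odds = 2/52 = 0.038462.
Likelihood ratio for E1 = 0.72/0.3 = 2.4000.
Likelihood ratio for E2 = 0.66/0.29 = 2.2759.
Posterior odds = prior odds × LR₁ × LR₂ = 0.21008.
Posterior probability = odds/(1+odds) = 0.21008/1.2101 = 0.1736.

Posterior probability ≈ 0.1736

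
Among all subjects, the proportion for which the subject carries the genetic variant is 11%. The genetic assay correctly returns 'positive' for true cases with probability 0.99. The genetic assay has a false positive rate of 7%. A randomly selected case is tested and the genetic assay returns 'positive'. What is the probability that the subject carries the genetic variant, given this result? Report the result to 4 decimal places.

Let H be the event that the subject carries the genetic variant. P(H) = 0.11, so P(¬H) = 0.89. With E the 'positive' result, P(E|H) = 0.99 and P(E|¬H) = 0.07.
P(E) = 0.99·0.11 + 0.07·0.89 = 0.10890 + 0.062300 = 0.17120.
By Bayes' theorem, P(H|E) = 0.10890 / 0.17120 = 0.6361.

P(H | E) ≈ 0.6361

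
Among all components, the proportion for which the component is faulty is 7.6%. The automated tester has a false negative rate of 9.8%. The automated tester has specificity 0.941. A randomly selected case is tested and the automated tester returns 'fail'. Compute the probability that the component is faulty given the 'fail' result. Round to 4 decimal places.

P(H | E) ≈ 0.5570

Let H be the event that the component is faulty. P(H) = 0.076, so P(¬H) = 0.924. With E the 'fail' result, P(E|H) = 0.902 and P(E|¬H) = 0.059.
P(E) = 0.902·0.076 + 0.059·0.924 = 0.068552 + 0.054516 = 0.12307.
By Bayes' theorem, P(H|E) = 0.068552 / 0.12307 = 0.5570.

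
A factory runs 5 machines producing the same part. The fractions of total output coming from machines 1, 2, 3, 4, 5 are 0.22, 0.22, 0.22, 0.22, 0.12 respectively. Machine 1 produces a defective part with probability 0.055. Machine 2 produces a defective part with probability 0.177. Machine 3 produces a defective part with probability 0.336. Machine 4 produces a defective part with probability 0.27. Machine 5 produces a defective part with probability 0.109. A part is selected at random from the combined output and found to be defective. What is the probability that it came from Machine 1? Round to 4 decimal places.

P(defective|M1) = 0.055; P(defective|M2) = 0.177; P(defective|M3) = 0.336; P(defective|M4) = 0.27; P(defective|M5) = 0.109.
Prior × likelihood for each source: 0.22·0.055=0.01210, 0.22·0.177=0.03894, 0.22·0.336=0.07392, 0.22·0.27=0.05940, 0.12·0.109=0.01308. Summing gives P(defective) = 0.19744.
P(Machine 1 | defective) = 0.01210 / 0.19744 = 0.0613.

Posterior probability ≈ 0.0613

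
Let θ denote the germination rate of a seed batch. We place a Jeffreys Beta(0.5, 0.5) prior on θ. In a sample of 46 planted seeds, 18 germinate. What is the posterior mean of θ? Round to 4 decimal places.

Observing 18 successes and 28 failures updates Beta(0.5, 0.5) by adding the success and failure counts to the two shape parameters: α = 0.5+18 = 18.5, β = 0.5+28 = 28.5.
E[θ | data] = 18.5/(18.5+28.5) = 0.3936.

Posterior mean ≈ 0.3936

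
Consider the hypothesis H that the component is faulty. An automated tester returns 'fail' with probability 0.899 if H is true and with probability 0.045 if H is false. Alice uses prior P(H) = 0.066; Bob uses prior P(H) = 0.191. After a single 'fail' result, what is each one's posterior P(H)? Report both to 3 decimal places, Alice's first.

Alice: 0.585; Bob: 0.825

The likelihood ratio for a 'fail' result is 0.899/0.045 = 19.978.
Alice: prior odds 0.066/0.934 = 0.070664; posterior odds 1.4117; posterior probability 0.585.
Bob: prior odds 0.191/0.809 = 0.23609; posterior odds 4.7166; posterior probability 0.825.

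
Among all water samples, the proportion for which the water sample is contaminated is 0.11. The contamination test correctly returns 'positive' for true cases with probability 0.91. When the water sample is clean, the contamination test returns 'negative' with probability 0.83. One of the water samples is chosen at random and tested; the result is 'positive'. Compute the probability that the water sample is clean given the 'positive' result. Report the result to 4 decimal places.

P(¬H | E) ≈ 0.6018

Let H be the event that the water sample is contaminated. P(H) = 0.11, so P(¬H) = 0.89. With E the 'positive' result, P(E|H) = 0.91 and P(E|¬H) = 0.17.
P(E) = 0.91·0.11 + 0.17·0.89 = 0.10010 + 0.15130 = 0.25140.
By Bayes' theorem, P(H|E) = 0.10010 / 0.25140 = 0.3982. Hence P(¬H|E) = 1 − 0.3982 = 0.6018.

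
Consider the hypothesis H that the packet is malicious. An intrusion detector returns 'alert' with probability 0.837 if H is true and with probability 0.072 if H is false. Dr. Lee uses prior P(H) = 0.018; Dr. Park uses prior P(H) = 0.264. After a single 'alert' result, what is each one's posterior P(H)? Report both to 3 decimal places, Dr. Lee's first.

Dr. Lee: 0.176; Dr. Park: 0.807

P('+'|H) = 0.837, P('+'|¬H) = 0.072.
Dr. Lee: numerator 0.837·0.018 = 0.015066; evidence = 0.015066+0.072·0.982 = 0.085770; posterior = 0.176.
Dr. Park: numerator 0.837·0.264 = 0.22097; evidence = 0.22097+0.072·0.736 = 0.27396; posterior = 0.807.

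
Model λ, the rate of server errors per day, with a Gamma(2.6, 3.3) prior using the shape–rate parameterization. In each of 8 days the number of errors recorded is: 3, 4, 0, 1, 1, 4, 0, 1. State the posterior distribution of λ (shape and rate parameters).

Posterior: Gamma(shape=16.6, rate=11.3)

Total count ∑xᵢ = 14 over n = 8 days.
Gamma is conjugate to the Poisson likelihood: posterior is Gamma(shape = 2.6+14 = 16.6, rate = 3.3+8 = 11.3).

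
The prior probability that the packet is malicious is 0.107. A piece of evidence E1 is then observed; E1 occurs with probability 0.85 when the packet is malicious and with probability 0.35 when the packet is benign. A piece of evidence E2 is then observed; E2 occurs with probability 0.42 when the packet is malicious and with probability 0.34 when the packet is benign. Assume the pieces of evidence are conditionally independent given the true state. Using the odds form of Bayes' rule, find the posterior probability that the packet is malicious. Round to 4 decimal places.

Prior odds = 0.107/(1−0.107) = 0.11982. In log-odds, ln(0.11982) = -2.1218.
Add log likelihood ratios: ln(2.4286) + ln(1.2353) = 1.0986.
Posterior log-odds = -1.0231, so posterior odds = exp(-1.0231) = 0.35946. Converting, P(H|E) = 0.35946/1.3595 = 0.2644.

Posterior probability ≈ 0.2644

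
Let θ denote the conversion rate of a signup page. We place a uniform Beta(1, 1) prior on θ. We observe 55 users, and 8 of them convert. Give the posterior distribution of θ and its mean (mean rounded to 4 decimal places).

Posterior: Beta(9, 48); mean ≈ 0.1579

Observing 8 successes and 47 failures updates Beta(1, 1) by adding the success and failure counts to the two shape parameters: α = 1+8 = 9, β = 1+47 = 48.
E[θ | data] = 9/(9+48) = 0.1579.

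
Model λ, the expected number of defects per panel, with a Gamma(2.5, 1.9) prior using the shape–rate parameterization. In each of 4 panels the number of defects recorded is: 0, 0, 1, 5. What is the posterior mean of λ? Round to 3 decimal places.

Posterior mean ≈ 1.441

The Poisson likelihood adds the total count to the shape and the number of exposure periods to the rate. Here ∑xᵢ = 6 and n = 4, so shape 2.5→8.5 and rate 1.9→5.9.
E[λ | data] = 8.5/5.9 = 1.441.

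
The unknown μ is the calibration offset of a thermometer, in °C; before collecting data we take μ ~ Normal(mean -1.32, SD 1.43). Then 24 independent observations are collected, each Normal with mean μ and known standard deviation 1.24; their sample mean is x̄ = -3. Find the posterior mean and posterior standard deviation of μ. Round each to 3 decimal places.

Posterior mean ≈ -2.949; posterior SD ≈ 0.249

With known σ, the Normal prior is conjugate. Weight on the data is w = (n/σ²)/(n/σ² + 1/τ₀²) = 15.6087/(15.6087+0.489021) = 0.96962.
Posterior mean = w·x̄ + (1−w)·μ₀ = 0.96962·-3 + 0.030378·-1.32 = -2.949. Posterior variance = 1/(15.6087+0.489021) = 0.0621204, so SD = 0.249.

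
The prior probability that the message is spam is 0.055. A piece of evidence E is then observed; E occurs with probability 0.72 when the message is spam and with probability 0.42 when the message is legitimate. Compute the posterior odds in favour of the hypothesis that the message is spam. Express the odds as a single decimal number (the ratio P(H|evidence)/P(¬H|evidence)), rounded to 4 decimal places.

Posterior odds ≈ 0.0998

Prior odds = 0.055/(1−0.055) = 0.058201. In log-odds, ln(0.058201) = -2.8439.
Add log likelihood ratio: ln(1.7143) = 0.53900.
Posterior log-odds = -2.3049, so posterior odds = exp(-2.3049) = 0.099773.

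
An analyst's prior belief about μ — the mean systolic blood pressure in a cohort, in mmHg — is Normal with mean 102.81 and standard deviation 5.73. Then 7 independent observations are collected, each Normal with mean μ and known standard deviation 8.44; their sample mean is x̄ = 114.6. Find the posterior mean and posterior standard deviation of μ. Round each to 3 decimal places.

With known σ, the Normal prior is conjugate. Weight on the data is w = (n/σ²)/(n/σ² + 1/τ₀²) = 0.0982682/(0.0982682+0.0304573) = 0.76339.
Posterior mean = w·x̄ + (1−w)·μ₀ = 0.76339·114.6 + 0.23661·102.81 = 111.810. Posterior variance = 1/(0.0982682+0.0304573) = 7.76847, so SD = 2.787.

Posterior mean ≈ 111.810; posterior SD ≈ 2.787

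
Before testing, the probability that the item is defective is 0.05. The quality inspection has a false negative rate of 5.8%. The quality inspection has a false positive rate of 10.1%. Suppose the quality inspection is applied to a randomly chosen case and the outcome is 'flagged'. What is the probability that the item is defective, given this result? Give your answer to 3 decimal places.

Let H be the event that the item is defective. P(H) = 0.05, so P(¬H) = 0.95. With E the 'flagged' result, P(E|H) = 0.942 and P(E|¬H) = 0.101.
P(E) = 0.942·0.05 + 0.101·0.95 = 0.047100 + 0.095950 = 0.14305.
By Bayes' theorem, P(H|E) = 0.047100 / 0.14305 = 0.329.

P(H | E) ≈ 0.329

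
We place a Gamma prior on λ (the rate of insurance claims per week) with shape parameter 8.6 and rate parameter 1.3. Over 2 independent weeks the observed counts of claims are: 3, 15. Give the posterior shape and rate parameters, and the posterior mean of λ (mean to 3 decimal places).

Posterior: Gamma(shape=26.6, rate=3.3); mean ≈ 8.061

The Poisson likelihood adds the total count to the shape and the number of exposure periods to the rate. Here ∑xᵢ = 18 and n = 2, so shape 8.6→26.6 and rate 1.3→3.3.
E[λ | data] = 26.6/3.3 = 8.061.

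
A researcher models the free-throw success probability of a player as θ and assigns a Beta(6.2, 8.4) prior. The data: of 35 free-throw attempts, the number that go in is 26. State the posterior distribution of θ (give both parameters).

The binomial likelihood is conjugate to the Beta prior: with 26 successes and 9 failures, the posterior is Beta(6.2+26, 8.4+9) = Beta(32.2, 17.4).

Posterior: Beta(32.2, 17.4)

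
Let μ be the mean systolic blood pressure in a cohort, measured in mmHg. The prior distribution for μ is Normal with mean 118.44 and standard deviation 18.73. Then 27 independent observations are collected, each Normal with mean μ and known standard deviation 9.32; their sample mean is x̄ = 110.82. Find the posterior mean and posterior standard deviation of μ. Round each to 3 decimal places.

Posterior mean ≈ 110.889; posterior SD ≈ 1.785

With known σ, the Normal prior is conjugate. Weight on the data is w = (n/σ²)/(n/σ² + 1/τ₀²) = 0.310836/(0.310836+0.00285052) = 0.99091.
Posterior mean = w·x̄ + (1−w)·μ₀ = 0.99091·110.82 + 0.0090872·118.44 = 110.889. Posterior variance = 1/(0.310836+0.00285052) = 3.18789, so SD = 1.785.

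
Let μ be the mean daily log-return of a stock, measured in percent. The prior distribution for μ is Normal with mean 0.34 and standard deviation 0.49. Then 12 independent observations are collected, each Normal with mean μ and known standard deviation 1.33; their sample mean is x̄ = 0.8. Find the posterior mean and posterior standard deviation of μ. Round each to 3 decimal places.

Prior precision 1/τ₀² = 1/0.49² = 4.16493; data precision n/σ² = 12/1.33² = 6.78388.
Posterior precision = 4.16493 + 6.78388 = 10.9488, giving posterior SD = 1/√10.9488 = 0.302.
Posterior mean = (4.16493·0.34 + 6.78388·0.8) / 10.9488 = 0.625.

Posterior mean ≈ 0.625; posterior SD ≈ 0.302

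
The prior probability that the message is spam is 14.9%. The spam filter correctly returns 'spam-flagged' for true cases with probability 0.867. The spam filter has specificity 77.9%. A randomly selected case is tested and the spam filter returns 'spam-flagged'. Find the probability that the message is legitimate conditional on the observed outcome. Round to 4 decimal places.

P(¬H | E) ≈ 0.5928

Write H for 'the message is spam'. Prior odds H:¬H = 0.149/0.851 = 0.17509. For the 'spam-flagged' outcome, the likelihood ratio is 0.867/0.221 = 3.9231.
Posterior odds = 0.17509 × 3.9231 = 0.68688, so P(H|E) = 0.68688/(1+0.68688) = 0.4072. Then P(¬H|E) = 1 − 0.4072 = 0.5928.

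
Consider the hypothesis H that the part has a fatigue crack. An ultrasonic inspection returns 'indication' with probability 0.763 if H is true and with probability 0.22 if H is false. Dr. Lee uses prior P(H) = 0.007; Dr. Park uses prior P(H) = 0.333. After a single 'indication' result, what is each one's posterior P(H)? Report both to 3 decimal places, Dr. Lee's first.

P('+'|H) = 0.763, P('+'|¬H) = 0.22.
Dr. Lee: numerator 0.763·0.007 = 0.0053410; evidence = 0.0053410+0.22·0.993 = 0.22380; posterior = 0.024.
Dr. Park: numerator 0.763·0.333 = 0.25408; evidence = 0.25408+0.22·0.667 = 0.40082; posterior = 0.634.

Dr. Lee: 0.024; Dr. Park: 0.634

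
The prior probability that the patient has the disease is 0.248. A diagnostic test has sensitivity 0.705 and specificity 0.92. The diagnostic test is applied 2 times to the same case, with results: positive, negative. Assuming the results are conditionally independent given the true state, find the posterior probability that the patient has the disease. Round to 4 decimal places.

Posterior P(H) ≈ 0.4824

Let H be the event that the patient has the disease; start with P(H) = 0.248. P('positive'|H) = 0.705, P('positive'|¬H) = 0.08.
Update on result 1 ('positive'): P(H) ← 0.705·0.2480 / (0.705·0.2480 + 0.08·0.7520) = 0.17484/0.23500 = 0.7440.
Update on result 2 ('negative'): P(H) ← 0.295·0.7440 / (0.295·0.7440 + 0.92·0.2560) = 0.21948/0.45500 = 0.4824.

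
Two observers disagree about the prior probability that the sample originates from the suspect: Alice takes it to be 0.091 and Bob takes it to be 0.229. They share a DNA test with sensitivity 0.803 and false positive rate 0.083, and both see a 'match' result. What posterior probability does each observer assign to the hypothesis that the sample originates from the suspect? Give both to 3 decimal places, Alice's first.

Alice: 0.492; Bob: 0.742

P('+'|H) = 0.803, P('+'|¬H) = 0.083.
Alice: numerator 0.803·0.091 = 0.073073; evidence = 0.073073+0.083·0.909 = 0.14852; posterior = 0.492.
Bob: numerator 0.803·0.229 = 0.18389; evidence = 0.18389+0.083·0.771 = 0.24788; posterior = 0.742.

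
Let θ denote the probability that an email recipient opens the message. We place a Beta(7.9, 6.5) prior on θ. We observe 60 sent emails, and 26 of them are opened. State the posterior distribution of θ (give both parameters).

Posterior: Beta(33.9, 40.5)

The binomial likelihood is conjugate to the Beta prior: with 26 successes and 34 failures, the posterior is Beta(7.9+26, 6.5+34) = Beta(33.9, 40.5).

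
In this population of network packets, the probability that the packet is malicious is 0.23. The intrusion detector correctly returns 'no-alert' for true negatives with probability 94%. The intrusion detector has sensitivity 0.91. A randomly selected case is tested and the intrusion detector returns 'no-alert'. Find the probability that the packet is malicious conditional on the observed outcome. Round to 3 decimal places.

Let H be the event that the packet is malicious. P(H) = 0.23, so P(¬H) = 0.77. With E the 'no-alert' result, P(E|H) = 0.09 and P(E|¬H) = 0.94.
P(E) = 0.09·0.23 + 0.94·0.77 = 0.020700 + 0.72380 = 0.74450.
By Bayes' theorem, P(H|E) = 0.020700 / 0.74450 = 0.028.

P(H | E) ≈ 0.028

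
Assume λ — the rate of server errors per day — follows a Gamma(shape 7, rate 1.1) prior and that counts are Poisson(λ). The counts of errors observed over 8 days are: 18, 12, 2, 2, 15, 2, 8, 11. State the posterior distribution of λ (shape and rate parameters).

Posterior: Gamma(shape=77, rate=9.1)

The Poisson likelihood adds the total count to the shape and the number of exposure periods to the rate. Here ∑xᵢ = 70 and n = 8, so shape 7→77 and rate 1.1→9.1.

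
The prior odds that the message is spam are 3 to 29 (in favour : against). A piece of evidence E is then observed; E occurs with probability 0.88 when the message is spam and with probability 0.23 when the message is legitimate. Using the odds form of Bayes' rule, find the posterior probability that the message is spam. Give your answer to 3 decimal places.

Posterior probability ≈ 0.284

Prior odds = 3/29 = 0.10345.
Likelihood ratio for E = 0.88/0.23 = 3.8261.
Posterior odds = prior odds × LR = 0.39580.
Posterior probability = odds/(1+odds) = 0.39580/1.3958 = 0.284.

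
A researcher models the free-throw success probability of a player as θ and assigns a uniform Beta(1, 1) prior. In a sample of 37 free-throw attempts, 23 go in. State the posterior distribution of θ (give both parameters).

Observing 23 successes and 14 failures updates Beta(1, 1) by adding the success and failure counts to the two shape parameters: α = 1+23 = 24, β = 1+14 = 15.

Posterior: Beta(24, 15)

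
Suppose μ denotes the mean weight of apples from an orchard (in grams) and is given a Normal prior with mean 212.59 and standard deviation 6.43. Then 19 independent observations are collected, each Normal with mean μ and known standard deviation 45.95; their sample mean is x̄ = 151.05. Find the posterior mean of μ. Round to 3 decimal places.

With known σ, the Normal prior is conjugate. Weight on the data is w = (n/σ²)/(n/σ² + 1/τ₀²) = 0.00899876/(0.00899876+0.0241868) = 0.27117.
Posterior mean = w·x̄ + (1−w)·μ₀ = 0.27117·151.05 + 0.72883·212.59 = 195.903.

Posterior mean ≈ 195.903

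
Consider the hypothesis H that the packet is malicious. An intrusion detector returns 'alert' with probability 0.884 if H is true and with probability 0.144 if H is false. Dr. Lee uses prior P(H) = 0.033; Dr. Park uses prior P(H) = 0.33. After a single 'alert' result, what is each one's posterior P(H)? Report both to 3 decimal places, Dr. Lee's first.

P('+'|H) = 0.884, P('+'|¬H) = 0.144.
Dr. Lee: numerator 0.884·0.033 = 0.029172; evidence = 0.029172+0.144·0.967 = 0.16842; posterior = 0.173.
Dr. Park: numerator 0.884·0.33 = 0.29172; evidence = 0.29172+0.144·0.67 = 0.38820; posterior = 0.751.

Dr. Lee: 0.173; Dr. Park: 0.751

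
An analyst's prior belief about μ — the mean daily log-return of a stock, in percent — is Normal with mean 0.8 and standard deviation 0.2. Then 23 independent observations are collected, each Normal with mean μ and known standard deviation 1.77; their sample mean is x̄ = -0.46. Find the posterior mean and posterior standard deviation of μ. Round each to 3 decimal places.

With known σ, the Normal prior is conjugate. Weight on the data is w = (n/σ²)/(n/σ² + 1/τ₀²) = 7.34144/(7.34144+25.0000) = 0.22700.
Posterior mean = w·x̄ + (1−w)·μ₀ = 0.22700·-0.46 + 0.77300·0.8 = 0.514. Posterior variance = 1/(7.34144+25.0000) = 0.0309201, so SD = 0.176.

Posterior mean ≈ 0.514; posterior SD ≈ 0.176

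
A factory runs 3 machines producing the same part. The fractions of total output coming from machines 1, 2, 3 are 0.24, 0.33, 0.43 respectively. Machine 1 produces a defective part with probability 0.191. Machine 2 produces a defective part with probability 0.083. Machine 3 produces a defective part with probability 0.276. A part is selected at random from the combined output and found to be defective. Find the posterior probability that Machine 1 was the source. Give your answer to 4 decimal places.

Posterior probability ≈ 0.2389

Tabulate prior·likelihood by source: [1] prior 0.24, lik 0.191, product 0.04584; [2] prior 0.33, lik 0.083, product 0.02739; [3] prior 0.43, lik 0.276, product 0.1187.
Normalizing constant = 0.19191; the posterior for Machine 1 is its product over the sum, 0.04584/0.19191 = 0.2389.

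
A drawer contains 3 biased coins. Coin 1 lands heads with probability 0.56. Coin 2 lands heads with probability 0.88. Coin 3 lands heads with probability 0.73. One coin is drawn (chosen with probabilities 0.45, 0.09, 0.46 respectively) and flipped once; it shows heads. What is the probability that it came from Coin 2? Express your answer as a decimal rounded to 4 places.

Posterior probability ≈ 0.1187

Tabulate prior·likelihood by source: [1] prior 0.45, lik 0.56, product 0.2520; [2] prior 0.09, lik 0.88, product 0.07920; [3] prior 0.46, lik 0.73, product 0.3358.
Normalizing constant = 0.66700; the posterior for Coin 2 is its product over the sum, 0.07920/0.66700 = 0.1187.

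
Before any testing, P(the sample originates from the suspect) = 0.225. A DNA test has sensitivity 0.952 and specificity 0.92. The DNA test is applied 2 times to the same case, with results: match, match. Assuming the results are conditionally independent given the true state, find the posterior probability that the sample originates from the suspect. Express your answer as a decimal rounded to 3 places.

With H the event that the sample originates from the suspect, the joint likelihood of the observed sequence is P(data|H) = 0.952·0.952 = 0.90630 and P(data|¬H) = 0.08·0.08 = 0.0064000.
Bayes: P(H|data) = 0.225·0.90630 / (0.225·0.90630 + 0.775·0.0064000) = 0.20392/0.20888 = 0.9763.

Posterior P(H) ≈ 0.976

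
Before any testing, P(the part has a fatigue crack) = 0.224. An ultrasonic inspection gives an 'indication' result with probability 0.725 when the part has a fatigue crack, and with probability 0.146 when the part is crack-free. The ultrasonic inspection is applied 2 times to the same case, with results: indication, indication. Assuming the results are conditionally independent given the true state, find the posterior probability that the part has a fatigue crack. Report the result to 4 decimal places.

Let H be the event that the part has a fatigue crack; start with P(H) = 0.224. P('indication'|H) = 0.725, P('indication'|¬H) = 0.146.
Update on result 1 ('indication'): P(H) ← 0.725·0.2240 / (0.725·0.2240 + 0.146·0.7760) = 0.16240/0.27570 = 0.5891.
Update on result 2 ('indication'): P(H) ← 0.725·0.5891 / (0.725·0.5891 + 0.146·0.4109) = 0.42706/0.48706 = 0.8768.

Posterior P(H) ≈ 0.8768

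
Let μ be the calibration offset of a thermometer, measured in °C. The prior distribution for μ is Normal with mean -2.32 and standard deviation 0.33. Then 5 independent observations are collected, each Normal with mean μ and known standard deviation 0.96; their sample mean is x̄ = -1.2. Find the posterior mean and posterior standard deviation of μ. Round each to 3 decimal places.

Posterior mean ≈ -1.904; posterior SD ≈ 0.262

With known σ, the Normal prior is conjugate. Weight on the data is w = (n/σ²)/(n/σ² + 1/τ₀²) = 5.42535/(5.42535+9.18274) = 0.37139.
Posterior mean = w·x̄ + (1−w)·μ₀ = 0.37139·-1.2 + 0.62861·-2.32 = -1.904. Posterior variance = 1/(5.42535+9.18274) = 0.0684552, so SD = 0.262.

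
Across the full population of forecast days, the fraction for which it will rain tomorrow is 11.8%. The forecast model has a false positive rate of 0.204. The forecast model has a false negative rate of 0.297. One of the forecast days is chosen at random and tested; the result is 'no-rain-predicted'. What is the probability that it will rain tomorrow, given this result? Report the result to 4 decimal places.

Let H be the event that it will rain tomorrow. P(H) = 0.118, so P(¬H) = 0.882. With E the 'no-rain-predicted' result, P(E|H) = 0.297 and P(E|¬H) = 0.796.
P(E) = 0.297·0.118 + 0.796·0.882 = 0.035046 + 0.70207 = 0.73712.
By Bayes' theorem, P(H|E) = 0.035046 / 0.73712 = 0.0475.

P(H | E) ≈ 0.0475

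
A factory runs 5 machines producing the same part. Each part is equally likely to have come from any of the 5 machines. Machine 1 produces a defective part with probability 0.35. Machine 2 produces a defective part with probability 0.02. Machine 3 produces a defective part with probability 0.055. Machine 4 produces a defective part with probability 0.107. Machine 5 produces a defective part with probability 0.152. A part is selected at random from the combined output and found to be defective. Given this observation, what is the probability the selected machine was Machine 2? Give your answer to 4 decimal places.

Tabulate prior·likelihood by source: [1] prior 0.2, lik 0.35, product 0.07000; [2] prior 0.2, lik 0.02, product 0.004000; [3] prior 0.2, lik 0.055, product 0.01100; [4] prior 0.2, lik 0.107, product 0.02140; [5] prior 0.2, lik 0.152, product 0.03040.
Normalizing constant = 0.13680; the posterior for Machine 2 is its product over the sum, 0.004000/0.13680 = 0.0292.

Posterior probability ≈ 0.0292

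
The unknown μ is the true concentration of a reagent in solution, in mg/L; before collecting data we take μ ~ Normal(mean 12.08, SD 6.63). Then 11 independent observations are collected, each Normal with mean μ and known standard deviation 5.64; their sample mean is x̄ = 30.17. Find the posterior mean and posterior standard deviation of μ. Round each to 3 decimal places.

Posterior mean ≈ 29.053; posterior SD ≈ 1.647

Prior precision 1/τ₀² = 1/6.63² = 0.0227496; data precision n/σ² = 11/5.64² = 0.345808.
Posterior precision = 0.0227496 + 0.345808 = 0.368557, giving posterior SD = 1/√0.368557 = 1.647.
Posterior mean = (0.0227496·12.08 + 0.345808·30.17) / 0.368557 = 29.053.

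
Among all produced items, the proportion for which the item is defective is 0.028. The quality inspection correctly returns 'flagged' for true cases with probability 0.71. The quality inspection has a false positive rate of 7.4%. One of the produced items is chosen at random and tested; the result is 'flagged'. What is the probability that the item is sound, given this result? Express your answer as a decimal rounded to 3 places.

P(¬H | E) ≈ 0.783

Write H for 'the item is defective'. Prior odds H:¬H = 0.028/0.972 = 0.028807. For the 'flagged' outcome, the likelihood ratio is 0.71/0.074 = 9.5946.
Posterior odds = 0.028807 × 9.5946 = 0.27639, so P(H|E) = 0.27639/(1+0.27639) = 0.217. Then P(¬H|E) = 1 − 0.217 = 0.783.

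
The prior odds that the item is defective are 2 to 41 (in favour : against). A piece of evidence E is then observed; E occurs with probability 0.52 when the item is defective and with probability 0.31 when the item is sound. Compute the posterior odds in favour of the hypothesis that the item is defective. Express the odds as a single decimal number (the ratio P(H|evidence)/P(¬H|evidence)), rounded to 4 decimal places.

Prior odds = 2/41 = 0.048780. In log-odds, ln(0.048780) = -3.0204.
Add log likelihood ratio: ln(1.6774) = 0.51726.
Posterior log-odds = -2.5032, so posterior odds = exp(-2.5032) = 0.081825.

Posterior odds ≈ 0.0818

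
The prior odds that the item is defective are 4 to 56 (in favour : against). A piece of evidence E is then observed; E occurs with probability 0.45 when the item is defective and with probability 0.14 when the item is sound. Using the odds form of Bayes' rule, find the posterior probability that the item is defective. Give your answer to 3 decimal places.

Posterior probability ≈ 0.187

Prior odds = 4/56 = 0.071429.
Likelihood ratio for E = 0.45/0.14 = 3.2143.
Posterior odds = prior odds × LR = 0.22959.
Posterior probability = odds/(1+odds) = 0.22959/1.2296 = 0.187.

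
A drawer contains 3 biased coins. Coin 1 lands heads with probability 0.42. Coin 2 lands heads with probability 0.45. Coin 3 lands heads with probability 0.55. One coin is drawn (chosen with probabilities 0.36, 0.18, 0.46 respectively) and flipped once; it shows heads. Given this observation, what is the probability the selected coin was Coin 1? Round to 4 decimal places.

Tabulate prior·likelihood by source: [1] prior 0.36, lik 0.42, product 0.1512; [2] prior 0.18, lik 0.45, product 0.08100; [3] prior 0.46, lik 0.55, product 0.2530.
Normalizing constant = 0.48520; the posterior for Coin 1 is its product over the sum, 0.1512/0.48520 = 0.3116.

Posterior probability ≈ 0.3116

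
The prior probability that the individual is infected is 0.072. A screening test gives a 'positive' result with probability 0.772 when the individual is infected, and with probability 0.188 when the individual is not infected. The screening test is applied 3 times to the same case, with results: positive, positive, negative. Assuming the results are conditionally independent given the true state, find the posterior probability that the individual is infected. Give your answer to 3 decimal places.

Posterior P(H) ≈ 0.269

Let H be the event that the individual is infected; start with P(H) = 0.072. P('positive'|H) = 0.772, P('positive'|¬H) = 0.188.
Update on result 1 ('positive'): P(H) ← 0.772·0.0720 / (0.772·0.0720 + 0.188·0.9280) = 0.055584/0.23005 = 0.2416.
Update on result 2 ('positive'): P(H) ← 0.772·0.2416 / (0.772·0.2416 + 0.188·0.7584) = 0.18653/0.32911 = 0.5668.
Update on result 3 ('negative'): P(H) ← 0.228·0.5668 / (0.228·0.5668 + 0.812·0.4332) = 0.12923/0.48100 = 0.2687.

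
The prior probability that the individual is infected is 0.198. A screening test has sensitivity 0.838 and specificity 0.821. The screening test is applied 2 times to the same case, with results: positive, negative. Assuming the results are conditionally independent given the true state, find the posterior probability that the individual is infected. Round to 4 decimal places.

Let H be the event that the individual is infected; start with P(H) = 0.198. P('positive'|H) = 0.838, P('positive'|¬H) = 0.179.
Update on result 1 ('positive'): P(H) ← 0.838·0.1980 / (0.838·0.1980 + 0.179·0.8020) = 0.16592/0.30948 = 0.5361.
Update on result 2 ('negative'): P(H) ← 0.162·0.5361 / (0.162·0.5361 + 0.821·0.4639) = 0.086854/0.46769 = 0.1857.

Posterior P(H) ≈ 0.1857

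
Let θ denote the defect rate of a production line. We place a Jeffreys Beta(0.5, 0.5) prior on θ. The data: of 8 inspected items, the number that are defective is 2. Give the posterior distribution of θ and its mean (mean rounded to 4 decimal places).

Posterior: Beta(2.5, 6.5); mean ≈ 0.2778

Observing 2 successes and 6 failures updates Beta(0.5, 0.5) by adding the success and failure counts to the two shape parameters: α = 0.5+2 = 2.5, β = 0.5+6 = 6.5.
E[θ | data] = 2.5/(2.5+6.5) = 0.2778.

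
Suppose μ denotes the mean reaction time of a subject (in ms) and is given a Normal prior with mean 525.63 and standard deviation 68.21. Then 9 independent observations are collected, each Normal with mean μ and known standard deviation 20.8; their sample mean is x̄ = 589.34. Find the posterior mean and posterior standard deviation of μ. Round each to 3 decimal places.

Prior precision 1/τ₀² = 1/68.21² = 0.00021493; data precision n/σ² = 9/20.8² = 0.0208025.
Posterior precision = 0.00021493 + 0.0208025 = 0.0210174, giving posterior SD = 1/√0.0210174 = 6.898.
Posterior mean = (0.00021493·525.63 + 0.0208025·589.34) / 0.0210174 = 588.688.

Posterior mean ≈ 588.688; posterior SD ≈ 6.898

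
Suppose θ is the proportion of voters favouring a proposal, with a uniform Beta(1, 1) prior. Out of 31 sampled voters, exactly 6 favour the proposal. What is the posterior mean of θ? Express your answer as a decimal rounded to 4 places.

The binomial likelihood is conjugate to the Beta prior: with 6 successes and 25 failures, the posterior is Beta(1+6, 1+25) = Beta(7, 26).
Posterior mean = α/(α+β) = 7/33 = 0.2121.

Posterior mean ≈ 0.2121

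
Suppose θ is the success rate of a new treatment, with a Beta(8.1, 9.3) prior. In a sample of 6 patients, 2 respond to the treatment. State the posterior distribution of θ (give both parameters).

Posterior: Beta(10.1, 13.3)

Observing 2 successes and 4 failures updates Beta(8.1, 9.3) by adding the success and failure counts to the two shape parameters: α = 8.1+2 = 10.1, β = 9.3+4 = 13.3.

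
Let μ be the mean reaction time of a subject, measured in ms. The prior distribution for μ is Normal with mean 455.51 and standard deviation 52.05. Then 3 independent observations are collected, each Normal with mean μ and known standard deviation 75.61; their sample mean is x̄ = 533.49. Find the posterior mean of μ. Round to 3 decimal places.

Posterior mean ≈ 501.289

Prior precision 1/τ₀² = 1/52.05² = 0.00036911; data precision n/σ² = 3/75.61² = 0.00052476.
Posterior precision = 0.00036911 + 0.00052476 = 0.00089387.
Posterior mean = (0.00036911·455.51 + 0.00052476·533.49) / 0.00089387 = 501.289.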